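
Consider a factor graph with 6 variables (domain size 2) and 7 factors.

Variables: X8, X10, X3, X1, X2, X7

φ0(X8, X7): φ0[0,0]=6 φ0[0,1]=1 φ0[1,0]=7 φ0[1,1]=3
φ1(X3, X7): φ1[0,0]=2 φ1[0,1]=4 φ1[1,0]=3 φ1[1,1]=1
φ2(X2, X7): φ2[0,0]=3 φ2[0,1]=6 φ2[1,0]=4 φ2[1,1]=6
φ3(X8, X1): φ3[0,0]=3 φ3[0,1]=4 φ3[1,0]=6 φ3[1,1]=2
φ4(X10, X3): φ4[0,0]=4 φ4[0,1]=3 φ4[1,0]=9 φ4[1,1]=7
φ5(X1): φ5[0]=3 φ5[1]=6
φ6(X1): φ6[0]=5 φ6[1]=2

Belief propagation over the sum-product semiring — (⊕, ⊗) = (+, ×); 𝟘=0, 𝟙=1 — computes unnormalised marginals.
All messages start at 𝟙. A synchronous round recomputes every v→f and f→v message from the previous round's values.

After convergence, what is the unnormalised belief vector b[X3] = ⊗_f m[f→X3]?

init: all messages = 𝟙 over 2 values
r1 m[φ0→X8] = [7, 10]
r1 m[φ0→X7] = [13, 4]
r1 m[φ1→X3] = [6, 4]
r1 m[φ1→X7] = [5, 5]
r1 m[φ2→X2] = [9, 10]
r1 m[φ2→X7] = [7, 12]
r1 m[φ3→X8] = [7, 8]
r1 m[φ3→X1] = [9, 6]
r1 m[φ4→X10] = [7, 16]
r1 m[φ4→X3] = [13, 10]
r1 m[φ5→X1] = [3, 6]
r1 m[φ6→X1] = [5, 2]
r1 m[X8→φ0] = [1, 1]
r1 m[X8→φ3] = [1, 1]
r1 m[X10→φ4] = [1, 1]
r1 m[X3→φ1] = [1, 1]
r1 m[X3→φ4] = [1, 1]
r1 m[X1→φ3] = [1, 1]
r1 m[X1→φ5] = [1, 1]
r1 m[X1→φ6] = [1, 1]
r1 m[X2→φ2] = [1, 1]
r1 m[X7→φ0] = [1, 1]
r1 m[X7→φ1] = [1, 1]
r1 m[X7→φ2] = [1, 1]
r2 m[φ0→X8] = [7, 10]
r2 m[φ0→X7] = [13, 4]
r2 m[φ1→X3] = [6, 4]
r2 m[φ1→X7] = [5, 5]
r2 m[φ2→X2] = [9, 10]
r2 m[φ2→X7] = [7, 12]
r2 m[φ3→X8] = [7, 8]
r2 m[φ3→X1] = [9, 6]
r2 m[φ4→X10] = [7, 16]
r2 m[φ4→X3] = [13, 10]
r2 m[φ5→X1] = [3, 6]
r2 m[φ6→X1] = [5, 2]
r2 m[X8→φ0] = [7, 8]
r2 m[X8→φ3] = [7, 10]
r2 m[X10→φ4] = [1, 1]
r2 m[X3→φ1] = [13, 10]
r2 m[X3→φ4] = [6, 4]
r2 m[X1→φ3] = [15, 12]
r2 m[X1→φ5] = [45, 12]
r2 m[X1→φ6] = [27, 36]
r2 m[X2→φ2] = [1, 1]
r2 m[X7→φ0] = [35, 60]
r2 m[X7→φ1] = [91, 48]
r2 m[X7→φ2] = [65, 20]
r3 m[φ0→X8] = [270, 425]
r3 m[φ0→X7] = [98, 31]
r3 m[φ1→X3] = [374, 321]
r3 m[φ1→X7] = [56, 62]
r3 m[φ2→X2] = [315, 380]
r3 m[φ2→X7] = [7, 12]
r3 m[φ3→X8] = [93, 114]
r3 m[φ3→X1] = [81, 48]
r3 m[φ4→X10] = [36, 82]
r3 m[φ4→X3] = [13, 10]
r3 m[φ5→X1] = [3, 6]
r3 m[φ6→X1] = [5, 2]
r3 m[X8→φ0] = [7, 8]
r3 m[X8→φ3] = [7, 10]
r3 m[X10→φ4] = [1, 1]
r3 m[X3→φ1] = [13, 10]
r3 m[X3→φ4] = [6, 4]
r3 m[X1→φ3] = [15, 12]
r3 m[X1→φ5] = [45, 12]
r3 m[X1→φ6] = [27, 36]
r3 m[X2→φ2] = [1, 1]
r3 m[X7→φ0] = [35, 60]
r3 m[X7→φ1] = [91, 48]
r3 m[X7→φ2] = [65, 20]
r4 m[φ0→X8] = [270, 425]
r4 m[φ0→X7] = [98, 31]
r4 m[φ1→X3] = [374, 321]
r4 m[φ1→X7] = [56, 62]
r4 m[φ2→X2] = [315, 380]
r4 m[φ2→X7] = [7, 12]
r4 m[φ3→X8] = [93, 114]
r4 m[φ3→X1] = [81, 48]
r4 m[φ4→X10] = [36, 82]
r4 m[φ4→X3] = [13, 10]
r4 m[φ5→X1] = [3, 6]
r4 m[φ6→X1] = [5, 2]
r4 m[X8→φ0] = [93, 114]
r4 m[X8→φ3] = [270, 425]
r4 m[X10→φ4] = [1, 1]
r4 m[X3→φ1] = [13, 10]
r4 m[X3→φ4] = [374, 321]
r4 m[X1→φ3] = [15, 12]
r4 m[X1→φ5] = [405, 96]
r4 m[X1→φ6] = [243, 288]
r4 m[X2→φ2] = [1, 1]
r4 m[X7→φ0] = [392, 744]
r4 m[X7→φ1] = [686, 372]
r4 m[X7→φ2] = [5488, 1922]
r5 m[φ0→X8] = [3096, 4976]
r5 m[φ0→X7] = [1356, 435]
r5 m[φ1→X3] = [2860, 2430]
r5 m[φ1→X7] = [56, 62]
r5 m[φ2→X2] = [27996, 33484]
r5 m[φ2→X7] = [7, 12]
r5 m[φ3→X8] = [93, 114]
r5 m[φ3→X1] = [3360, 1930]
r5 m[φ4→X10] = [2459, 5613]
r5 m[φ4→X3] = [13, 10]
r5 m[φ5→X1] = [3, 6]
r5 m[φ6→X1] = [5, 2]
r5 m[X8→φ0] = [93, 114]
r5 m[X8→φ3] = [270, 425]
r5 m[X10→φ4] = [1, 1]
r5 m[X3→φ1] = [13, 10]
r5 m[X3→φ4] = [374, 321]
r5 m[X1→φ3] = [15, 12]
r5 m[X1→φ5] = [405, 96]
r5 m[X1→φ6] = [243, 288]
r5 m[X2→φ2] = [1, 1]
r5 m[X7→φ0] = [392, 744]
r5 m[X7→φ1] = [686, 372]
r5 m[X7→φ2] = [5488, 1922]
r6 m[φ0→X8] = [3096, 4976]
r6 m[φ0→X7] = [1356, 435]
r6 m[φ1→X3] = [2860, 2430]
r6 m[φ1→X7] = [56, 62]
r6 m[φ2→X2] = [27996, 33484]
r6 m[φ2→X7] = [7, 12]
r6 m[φ3→X8] = [93, 114]
r6 m[φ3→X1] = [3360, 1930]
r6 m[φ4→X10] = [2459, 5613]
r6 m[φ4→X3] = [13, 10]
r6 m[φ5→X1] = [3, 6]
r6 m[φ6→X1] = [5, 2]
r6 m[X8→φ0] = [93, 114]
r6 m[X8→φ3] = [3096, 4976]
r6 m[X10→φ4] = [1, 1]
r6 m[X3→φ1] = [13, 10]
r6 m[X3→φ4] = [2860, 2430]
r6 m[X1→φ3] = [15, 12]
r6 m[X1→φ5] = [16800, 3860]
r6 m[X1→φ6] = [10080, 11580]
r6 m[X2→φ2] = [1, 1]
r6 m[X7→φ0] = [392, 744]
r6 m[X7→φ1] = [9492, 5220]
r6 m[X7→φ2] = [75936, 26970]
r7 m[φ0→X8] = [3096, 4976]
r7 m[φ0→X7] = [1356, 435]
r7 m[φ1→X3] = [39864, 33696]
r7 m[φ1→X7] = [56, 62]
r7 m[φ2→X2] = [389628, 465564]
r7 m[φ2→X7] = [7, 12]
r7 m[φ3→X8] = [93, 114]
r7 m[φ3→X1] = [39144, 22336]
r7 m[φ4→X10] = [18730, 42750]
r7 m[φ4→X3] = [13, 10]
r7 m[φ5→X1] = [3, 6]
r7 m[φ6→X1] = [5, 2]
r7 m[X8→φ0] = [93, 114]
r7 m[X8→φ3] = [3096, 4976]
r7 m[X10→φ4] = [1, 1]
r7 m[X3→φ1] = [13, 10]
r7 m[X3→φ4] = [2860, 2430]
r7 m[X1→φ3] = [15, 12]
r7 m[X1→φ5] = [16800, 3860]
r7 m[X1→φ6] = [10080, 11580]
r7 m[X2→φ2] = [1, 1]
r7 m[X7→φ0] = [392, 744]
r7 m[X7→φ1] = [9492, 5220]
r7 m[X7→φ2] = [75936, 26970]
r8 m[φ0→X8] = [3096, 4976]
r8 m[φ0→X7] = [1356, 435]
r8 m[φ1→X3] = [39864, 33696]
r8 m[φ1→X7] = [56, 62]
r8 m[φ2→X2] = [389628, 465564]
r8 m[φ2→X7] = [7, 12]
r8 m[φ3→X8] = [93, 114]
r8 m[φ3→X1] = [39144, 22336]
r8 m[φ4→X10] = [18730, 42750]
r8 m[φ4→X3] = [13, 10]
r8 m[φ5→X1] = [3, 6]
r8 m[φ6→X1] = [5, 2]
r8 m[X8→φ0] = [93, 114]
r8 m[X8→φ3] = [3096, 4976]
r8 m[X10→φ4] = [1, 1]
r8 m[X3→φ1] = [13, 10]
r8 m[X3→φ4] = [39864, 33696]
r8 m[X1→φ3] = [15, 12]
r8 m[X1→φ5] = [195720, 44672]
r8 m[X1→φ6] = [117432, 134016]
r8 m[X2→φ2] = [1, 1]
r8 m[X7→φ0] = [392, 744]
r8 m[X7→φ1] = [9492, 5220]
r8 m[X7→φ2] = [75936, 26970]
r9 m[φ0→X8] = [3096, 4976]
r9 m[φ0→X7] = [1356, 435]
r9 m[φ1→X3] = [39864, 33696]
r9 m[φ1→X7] = [56, 62]
r9 m[φ2→X2] = [389628, 465564]
r9 m[φ2→X7] = [7, 12]
r9 m[φ3→X8] = [93, 114]
r9 m[φ3→X1] = [39144, 22336]
r9 m[φ4→X10] = [260544, 594648]
r9 m[φ4→X3] = [13, 10]
r9 m[φ5→X1] = [3, 6]
r9 m[φ6→X1] = [5, 2]
r9 m[X8→φ0] = [93, 114]
r9 m[X8→φ3] = [3096, 4976]
r9 m[X10→φ4] = [1, 1]
r9 m[X3→φ1] = [13, 10]
r9 m[X3→φ4] = [39864, 33696]
r9 m[X1→φ3] = [15, 12]
r9 m[X1→φ5] = [195720, 44672]
r9 m[X1→φ6] = [117432, 134016]
r9 m[X2→φ2] = [1, 1]
r9 m[X7→φ0] = [392, 744]
r9 m[X7→φ1] = [9492, 5220]
r9 m[X7→φ2] = [75936, 26970]
r10 m[φ0→X8] = [3096, 4976]
r10 m[φ0→X7] = [1356, 435]
r10 m[φ1→X3] = [39864, 33696]
r10 m[φ1→X7] = [56, 62]
r10 m[φ2→X2] = [389628, 465564]
r10 m[φ2→X7] = [7, 12]
r10 m[φ3→X8] = [93, 114]
r10 m[φ3→X1] = [39144, 22336]
r10 m[φ4→X10] = [260544, 594648]
r10 m[φ4→X3] = [13, 10]
r10 m[φ5→X1] = [3, 6]
r10 m[φ6→X1] = [5, 2]
r10 m[X8→φ0] = [93, 114]
r10 m[X8→φ3] = [3096, 4976]
r10 m[X10→φ4] = [1, 1]
r10 m[X3→φ1] = [13, 10]
r10 m[X3→φ4] = [39864, 33696]
r10 m[X1→φ3] = [15, 12]
r10 m[X1→φ5] = [195720, 44672]
r10 m[X1→φ6] = [117432, 134016]
r10 m[X2→φ2] = [1, 1]
r10 m[X7→φ0] = [392, 744]
r10 m[X7→φ1] = [9492, 5220]
r10 m[X7→φ2] = [75936, 26970]
fixed point reached at round 10
b[X3] = ⊗ incoming = [518232, 336960]

b[X3] = [518232, 336960]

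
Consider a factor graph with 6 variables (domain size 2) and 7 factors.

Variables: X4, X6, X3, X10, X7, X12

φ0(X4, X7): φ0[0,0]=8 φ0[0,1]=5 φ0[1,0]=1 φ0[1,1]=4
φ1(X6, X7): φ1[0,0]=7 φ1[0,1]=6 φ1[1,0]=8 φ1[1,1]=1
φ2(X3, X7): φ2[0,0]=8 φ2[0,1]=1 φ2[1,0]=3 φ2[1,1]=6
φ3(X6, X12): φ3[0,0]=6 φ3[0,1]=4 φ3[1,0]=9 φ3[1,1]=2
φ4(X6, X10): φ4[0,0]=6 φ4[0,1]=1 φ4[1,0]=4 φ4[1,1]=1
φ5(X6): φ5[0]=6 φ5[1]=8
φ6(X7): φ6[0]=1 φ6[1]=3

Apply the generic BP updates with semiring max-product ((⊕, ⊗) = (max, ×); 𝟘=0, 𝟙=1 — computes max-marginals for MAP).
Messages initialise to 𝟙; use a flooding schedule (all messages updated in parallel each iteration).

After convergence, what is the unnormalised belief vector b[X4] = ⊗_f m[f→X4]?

b[X4] = [147456, 93312]

init: all messages = 𝟙 over 2 values
r1 m[φ0→X4] = [8, 4]
r1 m[φ0→X7] = [8, 5]
r1 m[φ1→X6] = [7, 8]
r1 m[φ1→X7] = [8, 6]
r1 m[φ2→X3] = [8, 6]
r1 m[φ2→X7] = [8, 6]
r1 m[φ3→X6] = [6, 9]
r1 m[φ3→X12] = [9, 4]
r1 m[φ4→X6] = [6, 4]
r1 m[φ4→X10] = [6, 1]
r1 m[φ5→X6] = [6, 8]
r1 m[φ6→X7] = [1, 3]
r1 m[X4→φ0] = [1, 1]
r1 m[X6→φ1] = [1, 1]
r1 m[X6→φ3] = [1, 1]
r1 m[X6→φ4] = [1, 1]
r1 m[X6→φ5] = [1, 1]
r1 m[X3→φ2] = [1, 1]
r1 m[X10→φ4] = [1, 1]
r1 m[X7→φ0] = [1, 1]
r1 m[X7→φ1] = [1, 1]
r1 m[X7→φ2] = [1, 1]
r1 m[X7→φ6] = [1, 1]
r1 m[X12→φ3] = [1, 1]
r2 m[φ0→X4] = [8, 4]
r2 m[φ0→X7] = [8, 5]
r2 m[φ1→X6] = [7, 8]
r2 m[φ1→X7] = [8, 6]
r2 m[φ2→X3] = [8, 6]
r2 m[φ2→X7] = [8, 6]
r2 m[φ3→X6] = [6, 9]
r2 m[φ3→X12] = [9, 4]
r2 m[φ4→X6] = [6, 4]
r2 m[φ4→X10] = [6, 1]
r2 m[φ5→X6] = [6, 8]
r2 m[φ6→X7] = [1, 3]
r2 m[X4→φ0] = [1, 1]
r2 m[X6→φ1] = [216, 288]
r2 m[X6→φ3] = [252, 256]
r2 m[X6→φ4] = [252, 576]
r2 m[X6→φ5] = [252, 288]
r2 m[X3→φ2] = [1, 1]
r2 m[X10→φ4] = [1, 1]
r2 m[X7→φ0] = [64, 108]
r2 m[X7→φ1] = [64, 90]
r2 m[X7→φ2] = [64, 90]
r2 m[X7→φ6] = [512, 180]
r2 m[X12→φ3] = [1, 1]
r3 m[φ0→X4] = [540, 432]
r3 m[φ0→X7] = [8, 5]
r3 m[φ1→X6] = [540, 512]
r3 m[φ1→X7] = [2304, 1296]
r3 m[φ2→X3] = [512, 540]
r3 m[φ2→X7] = [8, 6]
r3 m[φ3→X6] = [6, 9]
r3 m[φ3→X12] = [2304, 1008]
r3 m[φ4→X6] = [6, 4]
r3 m[φ4→X10] = [2304, 576]
r3 m[φ5→X6] = [6, 8]
r3 m[φ6→X7] = [1, 3]
r3 m[X4→φ0] = [1, 1]
r3 m[X6→φ1] = [216, 288]
r3 m[X6→φ3] = [252, 256]
r3 m[X6→φ4] = [252, 576]
r3 m[X6→φ5] = [252, 288]
r3 m[X3→φ2] = [1, 1]
r3 m[X10→φ4] = [1, 1]
r3 m[X7→φ0] = [64, 108]
r3 m[X7→φ1] = [64, 90]
r3 m[X7→φ2] = [64, 90]
r3 m[X7→φ6] = [512, 180]
r3 m[X12→φ3] = [1, 1]
r4 m[φ0→X4] = [540, 432]
r4 m[φ0→X7] = [8, 5]
r4 m[φ1→X6] = [540, 512]
r4 m[φ1→X7] = [2304, 1296]
r4 m[φ2→X3] = [512, 540]
r4 m[φ2→X7] = [8, 6]
r4 m[φ3→X6] = [6, 9]
r4 m[φ3→X12] = [2304, 1008]
r4 m[φ4→X6] = [6, 4]
r4 m[φ4→X10] = [2304, 576]
r4 m[φ5→X6] = [6, 8]
r4 m[φ6→X7] = [1, 3]
r4 m[X4→φ0] = [1, 1]
r4 m[X6→φ1] = [216, 288]
r4 m[X6→φ3] = [19440, 16384]
r4 m[X6→φ4] = [19440, 36864]
r4 m[X6→φ5] = [19440, 18432]
r4 m[X3→φ2] = [1, 1]
r4 m[X10→φ4] = [1, 1]
r4 m[X7→φ0] = [18432, 23328]
r4 m[X7→φ1] = [64, 90]
r4 m[X7→φ2] = [18432, 19440]
r4 m[X7→φ6] = [147456, 38880]
r4 m[X12→φ3] = [1, 1]
r5 m[φ0→X4] = [147456, 93312]
r5 m[φ0→X7] = [8, 5]
r5 m[φ1→X6] = [540, 512]
r5 m[φ1→X7] = [2304, 1296]
r5 m[φ2→X3] = [147456, 116640]
r5 m[φ2→X7] = [8, 6]
r5 m[φ3→X6] = [6, 9]
r5 m[φ3→X12] = [147456, 77760]
r5 m[φ4→X6] = [6, 4]
r5 m[φ4→X10] = [147456, 36864]
r5 m[φ5→X6] = [6, 8]
r5 m[φ6→X7] = [1, 3]
r5 m[X4→φ0] = [1, 1]
r5 m[X6→φ1] = [216, 288]
r5 m[X6→φ3] = [19440, 16384]
r5 m[X6→φ4] = [19440, 36864]
r5 m[X6→φ5] = [19440, 18432]
r5 m[X3→φ2] = [1, 1]
r5 m[X10→φ4] = [1, 1]
r5 m[X7→φ0] = [18432, 23328]
r5 m[X7→φ1] = [64, 90]
r5 m[X7→φ2] = [18432, 19440]
r5 m[X7→φ6] = [147456, 38880]
r5 m[X12→φ3] = [1, 1]
r6 m[φ0→X4] = [147456, 93312]
r6 m[φ0→X7] = [8, 5]
r6 m[φ1→X6] = [540, 512]
r6 m[φ1→X7] = [2304, 1296]
r6 m[φ2→X3] = [147456, 116640]
r6 m[φ2→X7] = [8, 6]
r6 m[φ3→X6] = [6, 9]
r6 m[φ3→X12] = [147456, 77760]
r6 m[φ4→X6] = [6, 4]
r6 m[φ4→X10] = [147456, 36864]
r6 m[φ5→X6] = [6, 8]
r6 m[φ6→X7] = [1, 3]
r6 m[X4→φ0] = [1, 1]
r6 m[X6→φ1] = [216, 288]
r6 m[X6→φ3] = [19440, 16384]
r6 m[X6→φ4] = [19440, 36864]
r6 m[X6→φ5] = [19440, 18432]
r6 m[X3→φ2] = [1, 1]
r6 m[X10→φ4] = [1, 1]
r6 m[X7→φ0] = [18432, 23328]
r6 m[X7→φ1] = [64, 90]
r6 m[X7→φ2] = [18432, 19440]
r6 m[X7→φ6] = [147456, 38880]
r6 m[X12→φ3] = [1, 1]
fixed point reached at round 6
b[X4] = ⊗ incoming = [147456, 93312]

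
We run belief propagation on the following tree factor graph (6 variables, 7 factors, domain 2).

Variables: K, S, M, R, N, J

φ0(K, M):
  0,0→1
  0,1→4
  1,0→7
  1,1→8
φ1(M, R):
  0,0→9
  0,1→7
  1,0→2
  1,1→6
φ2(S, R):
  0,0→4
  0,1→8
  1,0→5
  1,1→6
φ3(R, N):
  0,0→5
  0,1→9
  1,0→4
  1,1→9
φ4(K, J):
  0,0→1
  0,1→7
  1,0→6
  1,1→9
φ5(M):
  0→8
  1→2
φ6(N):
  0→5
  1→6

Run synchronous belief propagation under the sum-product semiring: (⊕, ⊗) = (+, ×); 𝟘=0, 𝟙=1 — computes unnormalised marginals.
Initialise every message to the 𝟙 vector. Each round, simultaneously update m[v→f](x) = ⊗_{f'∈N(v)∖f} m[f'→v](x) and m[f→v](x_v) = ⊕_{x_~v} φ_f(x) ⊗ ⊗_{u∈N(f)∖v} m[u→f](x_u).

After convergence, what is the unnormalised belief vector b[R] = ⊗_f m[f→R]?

init: all messages = 𝟙 over 2 values
r1 m[φ0→K] = [5, 15]
r1 m[φ0→M] = [8, 12]
r1 m[φ1→M] = [16, 8]
r1 m[φ1→R] = [11, 13]
r1 m[φ2→S] = [12, 11]
r1 m[φ2→R] = [9, 14]
r1 m[φ3→R] = [14, 13]
r1 m[φ3→N] = [9, 18]
r1 m[φ4→K] = [8, 15]
r1 m[φ4→J] = [7, 16]
r1 m[φ5→M] = [8, 2]
r1 m[φ6→N] = [5, 6]
r1 m[K→φ0] = [1, 1]
r1 m[K→φ4] = [1, 1]
r1 m[S→φ2] = [1, 1]
r1 m[M→φ0] = [1, 1]
r1 m[M→φ1] = [1, 1]
r1 m[M→φ5] = [1, 1]
r1 m[R→φ1] = [1, 1]
r1 m[R→φ2] = [1, 1]
r1 m[R→φ3] = [1, 1]
r1 m[N→φ3] = [1, 1]
r1 m[N→φ6] = [1, 1]
r1 m[J→φ4] = [1, 1]
r2 m[φ0→K] = [5, 15]
r2 m[φ0→M] = [8, 12]
r2 m[φ1→M] = [16, 8]
r2 m[φ1→R] = [11, 13]
r2 m[φ2→S] = [12, 11]
r2 m[φ2→R] = [9, 14]
r2 m[φ3→R] = [14, 13]
r2 m[φ3→N] = [9, 18]
r2 m[φ4→K] = [8, 15]
r2 m[φ4→J] = [7, 16]
r2 m[φ5→M] = [8, 2]
r2 m[φ6→N] = [5, 6]
r2 m[K→φ0] = [8, 15]
r2 m[K→φ4] = [5, 15]
r2 m[S→φ2] = [1, 1]
r2 m[M→φ0] = [128, 16]
r2 m[M→φ1] = [64, 24]
r2 m[M→φ5] = [128, 96]
r2 m[R→φ1] = [126, 182]
r2 m[R→φ2] = [154, 169]
r2 m[R→φ3] = [99, 182]
r2 m[N→φ3] = [5, 6]
r2 m[N→φ6] = [9, 18]
r2 m[J→φ4] = [1, 1]
r3 m[φ0→K] = [192, 1024]
r3 m[φ0→M] = [113, 152]
r3 m[φ1→M] = [2408, 1344]
r3 m[φ1→R] = [624, 592]
r3 m[φ2→S] = [1968, 1784]
r3 m[φ2→R] = [9, 14]
r3 m[φ3→R] = [79, 74]
r3 m[φ3→N] = [1223, 2529]
r3 m[φ4→K] = [8, 15]
r3 m[φ4→J] = [95, 170]
r3 m[φ5→M] = [8, 2]
r3 m[φ6→N] = [5, 6]
r3 m[K→φ0] = [8, 15]
r3 m[K→φ4] = [5, 15]
r3 m[S→φ2] = [1, 1]
r3 m[M→φ0] = [128, 16]
r3 m[M→φ1] = [64, 24]
r3 m[M→φ5] = [128, 96]
r3 m[R→φ1] = [126, 182]
r3 m[R→φ2] = [154, 169]
r3 m[R→φ3] = [99, 182]
r3 m[N→φ3] = [5, 6]
r3 m[N→φ6] = [9, 18]
r3 m[J→φ4] = [1, 1]
r4 m[φ0→K] = [192, 1024]
r4 m[φ0→M] = [113, 152]
r4 m[φ1→M] = [2408, 1344]
r4 m[φ1→R] = [624, 592]
r4 m[φ2→S] = [1968, 1784]
r4 m[φ2→R] = [9, 14]
r4 m[φ3→R] = [79, 74]
r4 m[φ3→N] = [1223, 2529]
r4 m[φ4→K] = [8, 15]
r4 m[φ4→J] = [95, 170]
r4 m[φ5→M] = [8, 2]
r4 m[φ6→N] = [5, 6]
r4 m[K→φ0] = [8, 15]
r4 m[K→φ4] = [192, 1024]
r4 m[S→φ2] = [1, 1]
r4 m[M→φ0] = [19264, 2688]
r4 m[M→φ1] = [904, 304]
r4 m[M→φ5] = [272104, 204288]
r4 m[R→φ1] = [711, 1036]
r4 m[R→φ2] = [49296, 43808]
r4 m[R→φ3] = [5616, 8288]
r4 m[N→φ3] = [5, 6]
r4 m[N→φ6] = [1223, 2529]
r4 m[J→φ4] = [1, 1]
r5 m[φ0→K] = [30016, 156352]
r5 m[φ0→M] = [113, 152]
r5 m[φ1→M] = [13651, 7638]
r5 m[φ1→R] = [8744, 8152]
r5 m[φ2→S] = [547648, 509328]
r5 m[φ2→R] = [9, 14]
r5 m[φ3→R] = [79, 74]
r5 m[φ3→N] = [61232, 125136]
r5 m[φ4→K] = [8, 15]
r5 m[φ4→J] = [6336, 10560]
r5 m[φ5→M] = [8, 2]
r5 m[φ6→N] = [5, 6]
r5 m[K→φ0] = [8, 15]
r5 m[K→φ4] = [192, 1024]
r5 m[S→φ2] = [1, 1]
r5 m[M→φ0] = [19264, 2688]
r5 m[M→φ1] = [904, 304]
r5 m[M→φ5] = [272104, 204288]
r5 m[R→φ1] = [711, 1036]
r5 m[R→φ2] = [49296, 43808]
r5 m[R→φ3] = [5616, 8288]
r5 m[N→φ3] = [5, 6]
r5 m[N→φ6] = [1223, 2529]
r5 m[J→φ4] = [1, 1]
r6 m[φ0→K] = [30016, 156352]
r6 m[φ0→M] = [113, 152]
r6 m[φ1→M] = [13651, 7638]
r6 m[φ1→R] = [8744, 8152]
r6 m[φ2→S] = [547648, 509328]
r6 m[φ2→R] = [9, 14]
r6 m[φ3→R] = [79, 74]
r6 m[φ3→N] = [61232, 125136]
r6 m[φ4→K] = [8, 15]
r6 m[φ4→J] = [6336, 10560]
r6 m[φ5→M] = [8, 2]
r6 m[φ6→N] = [5, 6]
r6 m[K→φ0] = [8, 15]
r6 m[K→φ4] = [30016, 156352]
r6 m[S→φ2] = [1, 1]
r6 m[M→φ0] = [109208, 15276]
r6 m[M→φ1] = [904, 304]
r6 m[M→φ5] = [1542563, 1160976]
r6 m[R→φ1] = [711, 1036]
r6 m[R→φ2] = [690776, 603248]
r6 m[R→φ3] = [78696, 114128]
r6 m[N→φ3] = [5, 6]
r6 m[N→φ6] = [61232, 125136]
r6 m[J→φ4] = [1, 1]
r7 m[φ0→K] = [170312, 886664]
r7 m[φ0→M] = [113, 152]
r7 m[φ1→M] = [13651, 7638]
r7 m[φ1→R] = [8744, 8152]
r7 m[φ2→S] = [7589088, 7073368]
r7 m[φ2→R] = [9, 14]
r7 m[φ3→R] = [79, 74]
r7 m[φ3→N] = [849992, 1735416]
r7 m[φ4→K] = [8, 15]
r7 m[φ4→J] = [968128, 1617280]
r7 m[φ5→M] = [8, 2]
r7 m[φ6→N] = [5, 6]
r7 m[K→φ0] = [8, 15]
r7 m[K→φ4] = [30016, 156352]
r7 m[S→φ2] = [1, 1]
r7 m[M→φ0] = [109208, 15276]
r7 m[M→φ1] = [904, 304]
r7 m[M→φ5] = [1542563, 1160976]
r7 m[R→φ1] = [711, 1036]
r7 m[R→φ2] = [690776, 603248]
r7 m[R→φ3] = [78696, 114128]
r7 m[N→φ3] = [5, 6]
r7 m[N→φ6] = [61232, 125136]
r7 m[J→φ4] = [1, 1]
r8 m[φ0→K] = [170312, 886664]
r8 m[φ0→M] = [113, 152]
r8 m[φ1→M] = [13651, 7638]
r8 m[φ1→R] = [8744, 8152]
r8 m[φ2→S] = [7589088, 7073368]
r8 m[φ2→R] = [9, 14]
r8 m[φ3→R] = [79, 74]
r8 m[φ3→N] = [849992, 1735416]
r8 m[φ4→K] = [8, 15]
r8 m[φ4→J] = [968128, 1617280]
r8 m[φ5→M] = [8, 2]
r8 m[φ6→N] = [5, 6]
r8 m[K→φ0] = [8, 15]
r8 m[K→φ4] = [170312, 886664]
r8 m[S→φ2] = [1, 1]
r8 m[M→φ0] = [109208, 15276]
r8 m[M→φ1] = [904, 304]
r8 m[M→φ5] = [1542563, 1160976]
r8 m[R→φ1] = [711, 1036]
r8 m[R→φ2] = [690776, 603248]
r8 m[R→φ3] = [78696, 114128]
r8 m[N→φ3] = [5, 6]
r8 m[N→φ6] = [849992, 1735416]
r8 m[J→φ4] = [1, 1]
r9 m[φ0→K] = [170312, 886664]
r9 m[φ0→M] = [113, 152]
r9 m[φ1→M] = [13651, 7638]
r9 m[φ1→R] = [8744, 8152]
r9 m[φ2→S] = [7589088, 7073368]
r9 m[φ2→R] = [9, 14]
r9 m[φ3→R] = [79, 74]
r9 m[φ3→N] = [849992, 1735416]
r9 m[φ4→K] = [8, 15]
r9 m[φ4→J] = [5490296, 9172160]
r9 m[φ5→M] = [8, 2]
r9 m[φ6→N] = [5, 6]
r9 m[K→φ0] = [8, 15]
r9 m[K→φ4] = [170312, 886664]
r9 m[S→φ2] = [1, 1]
r9 m[M→φ0] = [109208, 15276]
r9 m[M→φ1] = [904, 304]
r9 m[M→φ5] = [1542563, 1160976]
r9 m[R→φ1] = [711, 1036]
r9 m[R→φ2] = [690776, 603248]
r9 m[R→φ3] = [78696, 114128]
r9 m[N→φ3] = [5, 6]
r9 m[N→φ6] = [849992, 1735416]
r9 m[J→φ4] = [1, 1]
r10 m[φ0→K] = [170312, 886664]
r10 m[φ0→M] = [113, 152]
r10 m[φ1→M] = [13651, 7638]
r10 m[φ1→R] = [8744, 8152]
r10 m[φ2→S] = [7589088, 7073368]
r10 m[φ2→R] = [9, 14]
r10 m[φ3→R] = [79, 74]
r10 m[φ3→N] = [849992, 1735416]
r10 m[φ4→K] = [8, 15]
r10 m[φ4→J] = [5490296, 9172160]
r10 m[φ5→M] = [8, 2]
r10 m[φ6→N] = [5, 6]
r10 m[K→φ0] = [8, 15]
r10 m[K→φ4] = [170312, 886664]
r10 m[S→φ2] = [1, 1]
r10 m[M→φ0] = [109208, 15276]
r10 m[M→φ1] = [904, 304]
r10 m[M→φ5] = [1542563, 1160976]
r10 m[R→φ1] = [711, 1036]
r10 m[R→φ2] = [690776, 603248]
r10 m[R→φ3] = [78696, 114128]
r10 m[N→φ3] = [5, 6]
r10 m[N→φ6] = [849992, 1735416]
r10 m[J→φ4] = [1, 1]
fixed point reached at round 10
b[R] = ⊗ incoming = [6216984, 8445472]

b[R] = [6216984, 8445472]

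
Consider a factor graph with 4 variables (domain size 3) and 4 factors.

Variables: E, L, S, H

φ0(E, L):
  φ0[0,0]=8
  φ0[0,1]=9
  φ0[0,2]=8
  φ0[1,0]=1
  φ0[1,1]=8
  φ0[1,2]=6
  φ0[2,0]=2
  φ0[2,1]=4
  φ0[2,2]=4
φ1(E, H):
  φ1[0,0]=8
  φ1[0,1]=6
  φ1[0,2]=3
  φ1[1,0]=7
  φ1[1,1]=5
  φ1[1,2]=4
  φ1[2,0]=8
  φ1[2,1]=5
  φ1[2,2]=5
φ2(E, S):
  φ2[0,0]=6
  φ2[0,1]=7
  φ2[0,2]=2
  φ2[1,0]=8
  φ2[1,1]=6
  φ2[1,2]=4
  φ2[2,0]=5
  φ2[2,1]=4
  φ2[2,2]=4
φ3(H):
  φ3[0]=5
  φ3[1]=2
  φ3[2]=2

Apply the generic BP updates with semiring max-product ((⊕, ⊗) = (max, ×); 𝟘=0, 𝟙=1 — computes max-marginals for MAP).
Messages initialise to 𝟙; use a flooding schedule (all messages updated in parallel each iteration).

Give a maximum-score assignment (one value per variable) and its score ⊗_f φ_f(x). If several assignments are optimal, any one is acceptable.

init: all messages = 𝟙 over 3 values
r1 m[φ0→E] = [9, 8, 4]
r1 m[φ0→L] = [8, 9, 8]
r1 m[φ1→E] = [8, 7, 8]
r1 m[φ1→H] = [8, 6, 5]
r1 m[φ2→E] = [7, 8, 5]
r1 m[φ2→S] = [8, 7, 4]
r1 m[φ3→H] = [5, 2, 2]
r1 m[E→φ0] = [1, 1, 1]
r1 m[E→φ1] = [1, 1, 1]
r1 m[E→φ2] = [1, 1, 1]
r1 m[L→φ0] = [1, 1, 1]
r1 m[S→φ2] = [1, 1, 1]
r1 m[H→φ1] = [1, 1, 1]
r1 m[H→φ3] = [1, 1, 1]
r2 m[φ0→E] = [9, 8, 4]
r2 m[φ0→L] = [8, 9, 8]
r2 m[φ1→E] = [8, 7, 8]
r2 m[φ1→H] = [8, 6, 5]
r2 m[φ2→E] = [7, 8, 5]
r2 m[φ2→S] = [8, 7, 4]
r2 m[φ3→H] = [5, 2, 2]
r2 m[E→φ0] = [56, 56, 40]
r2 m[E→φ1] = [63, 64, 20]
r2 m[E→φ2] = [72, 56, 32]
r2 m[L→φ0] = [1, 1, 1]
r2 m[S→φ2] = [1, 1, 1]
r2 m[H→φ1] = [5, 2, 2]
r2 m[H→φ3] = [8, 6, 5]
r3 m[φ0→E] = [9, 8, 4]
r3 m[φ0→L] = [448, 504, 448]
r3 m[φ1→E] = [40, 35, 40]
r3 m[φ1→H] = [504, 378, 256]
r3 m[φ2→E] = [7, 8, 5]
r3 m[φ2→S] = [448, 504, 224]
r3 m[φ3→H] = [5, 2, 2]
r3 m[E→φ0] = [56, 56, 40]
r3 m[E→φ1] = [63, 64, 20]
r3 m[E→φ2] = [72, 56, 32]
r3 m[L→φ0] = [1, 1, 1]
r3 m[S→φ2] = [1, 1, 1]
r3 m[H→φ1] = [5, 2, 2]
r3 m[H→φ3] = [8, 6, 5]
r4 m[φ0→E] = [9, 8, 4]
r4 m[φ0→L] = [448, 504, 448]
r4 m[φ1→E] = [40, 35, 40]
r4 m[φ1→H] = [504, 378, 256]
r4 m[φ2→E] = [7, 8, 5]
r4 m[φ2→S] = [448, 504, 224]
r4 m[φ3→H] = [5, 2, 2]
r4 m[E→φ0] = [280, 280, 200]
r4 m[E→φ1] = [63, 64, 20]
r4 m[E→φ2] = [360, 280, 160]
r4 m[L→φ0] = [1, 1, 1]
r4 m[S→φ2] = [1, 1, 1]
r4 m[H→φ1] = [5, 2, 2]
r4 m[H→φ3] = [504, 378, 256]
r5 m[φ0→E] = [9, 8, 4]
r5 m[φ0→L] = [2240, 2520, 2240]
r5 m[φ1→E] = [40, 35, 40]
r5 m[φ1→H] = [504, 378, 256]
r5 m[φ2→E] = [7, 8, 5]
r5 m[φ2→S] = [2240, 2520, 1120]
r5 m[φ3→H] = [5, 2, 2]
r5 m[E→φ0] = [280, 280, 200]
r5 m[E→φ1] = [63, 64, 20]
r5 m[E→φ2] = [360, 280, 160]
r5 m[L→φ0] = [1, 1, 1]
r5 m[S→φ2] = [1, 1, 1]
r5 m[H→φ1] = [5, 2, 2]
r5 m[H→φ3] = [504, 378, 256]
r6 m[φ0→E] = [9, 8, 4]
r6 m[φ0→L] = [2240, 2520, 2240]
r6 m[φ1→E] = [40, 35, 40]
r6 m[φ1→H] = [504, 378, 256]
r6 m[φ2→E] = [7, 8, 5]
r6 m[φ2→S] = [2240, 2520, 1120]
r6 m[φ3→H] = [5, 2, 2]
r6 m[E→φ0] = [280, 280, 200]
r6 m[E→φ1] = [63, 64, 20]
r6 m[E→φ2] = [360, 280, 160]
r6 m[L→φ0] = [1, 1, 1]
r6 m[S→φ2] = [1, 1, 1]
r6 m[H→φ1] = [5, 2, 2]
r6 m[H→φ3] = [504, 378, 256]
fixed point reached at round 6
traceback from E: (E=0, L=1, S=1, H=0), score=2520

assignment: (E=0, L=1, S=1, H=0); score = 2520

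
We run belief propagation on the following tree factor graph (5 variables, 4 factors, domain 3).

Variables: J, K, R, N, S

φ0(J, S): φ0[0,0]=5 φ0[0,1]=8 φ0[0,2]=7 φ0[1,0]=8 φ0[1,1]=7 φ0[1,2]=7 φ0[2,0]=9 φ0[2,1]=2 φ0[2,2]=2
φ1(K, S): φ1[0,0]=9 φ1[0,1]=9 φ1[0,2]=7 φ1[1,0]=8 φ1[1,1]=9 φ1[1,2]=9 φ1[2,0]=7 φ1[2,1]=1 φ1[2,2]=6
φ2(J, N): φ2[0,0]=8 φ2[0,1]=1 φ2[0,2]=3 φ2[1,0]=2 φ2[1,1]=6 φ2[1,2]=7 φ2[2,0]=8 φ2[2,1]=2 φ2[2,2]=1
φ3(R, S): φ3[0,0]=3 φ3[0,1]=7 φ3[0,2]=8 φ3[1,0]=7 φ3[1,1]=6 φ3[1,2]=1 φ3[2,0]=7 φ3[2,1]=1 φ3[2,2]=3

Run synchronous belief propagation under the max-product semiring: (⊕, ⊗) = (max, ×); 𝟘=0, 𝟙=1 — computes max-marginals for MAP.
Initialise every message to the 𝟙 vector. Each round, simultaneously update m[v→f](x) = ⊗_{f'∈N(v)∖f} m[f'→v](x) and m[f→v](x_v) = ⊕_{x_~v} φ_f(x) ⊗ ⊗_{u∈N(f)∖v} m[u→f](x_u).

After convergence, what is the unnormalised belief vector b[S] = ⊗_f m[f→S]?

b[S] = [4536, 4032, 4032]

init: all messages = 𝟙 over 3 values
r1 m[φ0→J] = [8, 8, 9]
r1 m[φ0→S] = [9, 8, 7]
r1 m[φ1→K] = [9, 9, 7]
r1 m[φ1→S] = [9, 9, 9]
r1 m[φ2→J] = [8, 7, 8]
r1 m[φ2→N] = [8, 6, 7]
r1 m[φ3→R] = [8, 7, 7]
r1 m[φ3→S] = [7, 7, 8]
r1 m[J→φ0] = [1, 1, 1]
r1 m[J→φ2] = [1, 1, 1]
r1 m[K→φ1] = [1, 1, 1]
r1 m[R→φ3] = [1, 1, 1]
r1 m[N→φ2] = [1, 1, 1]
r1 m[S→φ0] = [1, 1, 1]
r1 m[S→φ1] = [1, 1, 1]
r1 m[S→φ3] = [1, 1, 1]
r2 m[φ0→J] = [8, 8, 9]
r2 m[φ0→S] = [9, 8, 7]
r2 m[φ1→K] = [9, 9, 7]
r2 m[φ1→S] = [9, 9, 9]
r2 m[φ2→J] = [8, 7, 8]
r2 m[φ2→N] = [8, 6, 7]
r2 m[φ3→R] = [8, 7, 7]
r2 m[φ3→S] = [7, 7, 8]
r2 m[J→φ0] = [8, 7, 8]
r2 m[J→φ2] = [8, 8, 9]
r2 m[K→φ1] = [1, 1, 1]
r2 m[R→φ3] = [1, 1, 1]
r2 m[N→φ2] = [1, 1, 1]
r2 m[S→φ0] = [63, 63, 72]
r2 m[S→φ1] = [63, 56, 56]
r2 m[S→φ3] = [81, 72, 63]
r3 m[φ0→J] = [504, 504, 567]
r3 m[φ0→S] = [72, 64, 56]
r3 m[φ1→K] = [567, 504, 441]
r3 m[φ1→S] = [9, 9, 9]
r3 m[φ2→J] = [8, 7, 8]
r3 m[φ2→N] = [72, 48, 56]
r3 m[φ3→R] = [504, 567, 567]
r3 m[φ3→S] = [7, 7, 8]
r3 m[J→φ0] = [8, 7, 8]
r3 m[J→φ2] = [8, 8, 9]
r3 m[K→φ1] = [1, 1, 1]
r3 m[R→φ3] = [1, 1, 1]
r3 m[N→φ2] = [1, 1, 1]
r3 m[S→φ0] = [63, 63, 72]
r3 m[S→φ1] = [63, 56, 56]
r3 m[S→φ3] = [81, 72, 63]
r4 m[φ0→J] = [504, 504, 567]
r4 m[φ0→S] = [72, 64, 56]
r4 m[φ1→K] = [567, 504, 441]
r4 m[φ1→S] = [9, 9, 9]
r4 m[φ2→J] = [8, 7, 8]
r4 m[φ2→N] = [72, 48, 56]
r4 m[φ3→R] = [504, 567, 567]
r4 m[φ3→S] = [7, 7, 8]
r4 m[J→φ0] = [8, 7, 8]
r4 m[J→φ2] = [504, 504, 567]
r4 m[K→φ1] = [1, 1, 1]
r4 m[R→φ3] = [1, 1, 1]
r4 m[N→φ2] = [1, 1, 1]
r4 m[S→φ0] = [63, 63, 72]
r4 m[S→φ1] = [504, 448, 448]
r4 m[S→φ3] = [648, 576, 504]
r5 m[φ0→J] = [504, 504, 567]
r5 m[φ0→S] = [72, 64, 56]
r5 m[φ1→K] = [4536, 4032, 3528]
r5 m[φ1→S] = [9, 9, 9]
r5 m[φ2→J] = [8, 7, 8]
r5 m[φ2→N] = [4536, 3024, 3528]
r5 m[φ3→R] = [4032, 4536, 4536]
r5 m[φ3→S] = [7, 7, 8]
r5 m[J→φ0] = [8, 7, 8]
r5 m[J→φ2] = [504, 504, 567]
r5 m[K→φ1] = [1, 1, 1]
r5 m[R→φ3] = [1, 1, 1]
r5 m[N→φ2] = [1, 1, 1]
r5 m[S→φ0] = [63, 63, 72]
r5 m[S→φ1] = [504, 448, 448]
r5 m[S→φ3] = [648, 576, 504]
r6 m[φ0→J] = [504, 504, 567]
r6 m[φ0→S] = [72, 64, 56]
r6 m[φ1→K] = [4536, 4032, 3528]
r6 m[φ1→S] = [9, 9, 9]
r6 m[φ2→J] = [8, 7, 8]
r6 m[φ2→N] = [4536, 3024, 3528]
r6 m[φ3→R] = [4032, 4536, 4536]
r6 m[φ3→S] = [7, 7, 8]
r6 m[J→φ0] = [8, 7, 8]
r6 m[J→φ2] = [504, 504, 567]
r6 m[K→φ1] = [1, 1, 1]
r6 m[R→φ3] = [1, 1, 1]
r6 m[N→φ2] = [1, 1, 1]
r6 m[S→φ0] = [63, 63, 72]
r6 m[S→φ1] = [504, 448, 448]
r6 m[S→φ3] = [648, 576, 504]
fixed point reached at round 6
b[S] = ⊗ incoming = [4536, 4032, 4032]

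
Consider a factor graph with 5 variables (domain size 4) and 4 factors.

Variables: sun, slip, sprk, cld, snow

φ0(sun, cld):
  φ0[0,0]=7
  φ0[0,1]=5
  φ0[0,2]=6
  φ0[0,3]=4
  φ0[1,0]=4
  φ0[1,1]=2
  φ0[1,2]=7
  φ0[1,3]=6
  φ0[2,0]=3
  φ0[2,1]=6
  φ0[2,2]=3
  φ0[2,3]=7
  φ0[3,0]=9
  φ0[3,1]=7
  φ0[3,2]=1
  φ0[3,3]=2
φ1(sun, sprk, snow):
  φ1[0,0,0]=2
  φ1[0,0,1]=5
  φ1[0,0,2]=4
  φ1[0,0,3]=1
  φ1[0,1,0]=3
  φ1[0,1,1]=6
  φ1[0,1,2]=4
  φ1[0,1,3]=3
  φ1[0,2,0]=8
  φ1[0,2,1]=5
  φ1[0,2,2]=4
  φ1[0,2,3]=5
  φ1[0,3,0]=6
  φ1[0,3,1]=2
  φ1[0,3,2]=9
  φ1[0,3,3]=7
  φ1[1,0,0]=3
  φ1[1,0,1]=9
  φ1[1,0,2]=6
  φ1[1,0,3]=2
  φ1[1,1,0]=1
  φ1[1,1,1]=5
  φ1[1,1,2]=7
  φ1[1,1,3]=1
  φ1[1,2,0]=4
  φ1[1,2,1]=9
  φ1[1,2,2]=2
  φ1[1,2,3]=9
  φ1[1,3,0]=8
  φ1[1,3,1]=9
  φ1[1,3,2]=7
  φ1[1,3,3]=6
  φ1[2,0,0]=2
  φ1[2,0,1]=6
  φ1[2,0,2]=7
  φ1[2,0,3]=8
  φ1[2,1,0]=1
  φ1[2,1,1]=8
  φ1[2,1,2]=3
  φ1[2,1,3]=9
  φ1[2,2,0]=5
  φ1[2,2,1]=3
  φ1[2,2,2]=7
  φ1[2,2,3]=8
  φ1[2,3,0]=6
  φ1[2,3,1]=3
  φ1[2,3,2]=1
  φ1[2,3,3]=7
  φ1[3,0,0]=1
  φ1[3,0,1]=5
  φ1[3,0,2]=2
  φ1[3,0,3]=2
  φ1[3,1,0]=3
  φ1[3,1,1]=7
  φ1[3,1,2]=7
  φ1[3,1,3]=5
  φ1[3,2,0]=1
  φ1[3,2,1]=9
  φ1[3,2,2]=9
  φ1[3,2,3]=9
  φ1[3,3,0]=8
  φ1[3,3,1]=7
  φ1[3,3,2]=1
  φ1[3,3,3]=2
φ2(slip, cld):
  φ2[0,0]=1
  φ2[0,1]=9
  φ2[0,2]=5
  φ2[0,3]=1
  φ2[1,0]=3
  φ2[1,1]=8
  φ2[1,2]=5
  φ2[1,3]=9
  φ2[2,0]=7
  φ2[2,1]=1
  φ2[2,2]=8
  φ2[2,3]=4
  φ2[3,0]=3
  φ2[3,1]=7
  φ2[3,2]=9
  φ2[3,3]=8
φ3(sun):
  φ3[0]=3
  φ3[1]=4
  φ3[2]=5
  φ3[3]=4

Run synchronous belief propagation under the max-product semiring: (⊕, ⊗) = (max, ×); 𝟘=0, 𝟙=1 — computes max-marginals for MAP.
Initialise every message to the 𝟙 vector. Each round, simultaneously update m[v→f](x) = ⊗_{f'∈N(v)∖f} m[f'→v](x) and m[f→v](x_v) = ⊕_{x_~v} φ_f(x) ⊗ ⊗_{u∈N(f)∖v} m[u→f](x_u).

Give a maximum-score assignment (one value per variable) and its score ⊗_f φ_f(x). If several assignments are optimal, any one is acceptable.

assignment: (sun=2, slip=1, sprk=1, cld=3, snow=3); score = 2835

init: all messages = 𝟙 over 4 values
r1 m[φ0→sun] = [7, 7, 7, 9]
r1 m[φ0→cld] = [9, 7, 7, 7]
r1 m[φ1→sun] = [9, 9, 9, 9]
r1 m[φ1→sprk] = [9, 9, 9, 9]
r1 m[φ1→snow] = [8, 9, 9, 9]
r1 m[φ2→slip] = [9, 9, 8, 9]
r1 m[φ2→cld] = [7, 9, 9, 9]
r1 m[φ3→sun] = [3, 4, 5, 4]
r1 m[sun→φ0] = [1, 1, 1, 1]
r1 m[sun→φ1] = [1, 1, 1, 1]
r1 m[sun→φ3] = [1, 1, 1, 1]
r1 m[slip→φ2] = [1, 1, 1, 1]
r1 m[sprk→φ1] = [1, 1, 1, 1]
r1 m[cld→φ0] = [1, 1, 1, 1]
r1 m[cld→φ2] = [1, 1, 1, 1]
r1 m[snow→φ1] = [1, 1, 1, 1]
r2 m[φ0→sun] = [7, 7, 7, 9]
r2 m[φ0→cld] = [9, 7, 7, 7]
r2 m[φ1→sun] = [9, 9, 9, 9]
r2 m[φ1→sprk] = [9, 9, 9, 9]
r2 m[φ1→snow] = [8, 9, 9, 9]
r2 m[φ2→slip] = [9, 9, 8, 9]
r2 m[φ2→cld] = [7, 9, 9, 9]
r2 m[φ3→sun] = [3, 4, 5, 4]
r2 m[sun→φ0] = [27, 36, 45, 36]
r2 m[sun→φ1] = [21, 28, 35, 36]
r2 m[sun→φ3] = [63, 63, 63, 81]
r2 m[slip→φ2] = [1, 1, 1, 1]
r2 m[sprk→φ1] = [1, 1, 1, 1]
r2 m[cld→φ0] = [7, 9, 9, 9]
r2 m[cld→φ2] = [9, 7, 7, 7]
r2 m[snow→φ1] = [1, 1, 1, 1]
r3 m[φ0→sun] = [54, 63, 63, 63]
r3 m[φ0→cld] = [324, 270, 252, 315]
r3 m[φ1→sun] = [9, 9, 9, 9]
r3 m[φ1→sprk] = [280, 315, 324, 288]
r3 m[φ1→snow] = [288, 324, 324, 324]
r3 m[φ2→slip] = [63, 63, 63, 63]
r3 m[φ2→cld] = [7, 9, 9, 9]
r3 m[φ3→sun] = [3, 4, 5, 4]
r3 m[sun→φ0] = [27, 36, 45, 36]
r3 m[sun→φ1] = [21, 28, 35, 36]
r3 m[sun→φ3] = [63, 63, 63, 81]
r3 m[slip→φ2] = [1, 1, 1, 1]
r3 m[sprk→φ1] = [1, 1, 1, 1]
r3 m[cld→φ0] = [7, 9, 9, 9]
r3 m[cld→φ2] = [9, 7, 7, 7]
r3 m[snow→φ1] = [1, 1, 1, 1]
r4 m[φ0→sun] = [54, 63, 63, 63]
r4 m[φ0→cld] = [324, 270, 252, 315]
r4 m[φ1→sun] = [9, 9, 9, 9]
r4 m[φ1→sprk] = [280, 315, 324, 288]
r4 m[φ1→snow] = [288, 324, 324, 324]
r4 m[φ2→slip] = [63, 63, 63, 63]
r4 m[φ2→cld] = [7, 9, 9, 9]
r4 m[φ3→sun] = [3, 4, 5, 4]
r4 m[sun→φ0] = [27, 36, 45, 36]
r4 m[sun→φ1] = [162, 252, 315, 252]
r4 m[sun→φ3] = [486, 567, 567, 567]
r4 m[slip→φ2] = [1, 1, 1, 1]
r4 m[sprk→φ1] = [1, 1, 1, 1]
r4 m[cld→φ0] = [7, 9, 9, 9]
r4 m[cld→φ2] = [324, 270, 252, 315]
r4 m[snow→φ1] = [1, 1, 1, 1]
r5 m[φ0→sun] = [54, 63, 63, 63]
r5 m[φ0→cld] = [324, 270, 252, 315]
r5 m[φ1→sun] = [9, 9, 9, 9]
r5 m[φ1→sprk] = [2520, 2835, 2520, 2268]
r5 m[φ1→snow] = [2016, 2520, 2268, 2835]
r5 m[φ2→slip] = [2430, 2835, 2268, 2520]
r5 m[φ2→cld] = [7, 9, 9, 9]
r5 m[φ3→sun] = [3, 4, 5, 4]
r5 m[sun→φ0] = [27, 36, 45, 36]
r5 m[sun→φ1] = [162, 252, 315, 252]
r5 m[sun→φ3] = [486, 567, 567, 567]
r5 m[slip→φ2] = [1, 1, 1, 1]
r5 m[sprk→φ1] = [1, 1, 1, 1]
r5 m[cld→φ0] = [7, 9, 9, 9]
r5 m[cld→φ2] = [324, 270, 252, 315]
r5 m[snow→φ1] = [1, 1, 1, 1]
r6 m[φ0→sun] = [54, 63, 63, 63]
r6 m[φ0→cld] = [324, 270, 252, 315]
r6 m[φ1→sun] = [9, 9, 9, 9]
r6 m[φ1→sprk] = [2520, 2835, 2520, 2268]
r6 m[φ1→snow] = [2016, 2520, 2268, 2835]
r6 m[φ2→slip] = [2430, 2835, 2268, 2520]
r6 m[φ2→cld] = [7, 9, 9, 9]
r6 m[φ3→sun] = [3, 4, 5, 4]
r6 m[sun→φ0] = [27, 36, 45, 36]
r6 m[sun→φ1] = [162, 252, 315, 252]
r6 m[sun→φ3] = [486, 567, 567, 567]
r6 m[slip→φ2] = [1, 1, 1, 1]
r6 m[sprk→φ1] = [1, 1, 1, 1]
r6 m[cld→φ0] = [7, 9, 9, 9]
r6 m[cld→φ2] = [324, 270, 252, 315]
r6 m[snow→φ1] = [1, 1, 1, 1]
fixed point reached at round 6
traceback from sun: (sun=2, slip=1, sprk=1, cld=3, snow=3), score=2835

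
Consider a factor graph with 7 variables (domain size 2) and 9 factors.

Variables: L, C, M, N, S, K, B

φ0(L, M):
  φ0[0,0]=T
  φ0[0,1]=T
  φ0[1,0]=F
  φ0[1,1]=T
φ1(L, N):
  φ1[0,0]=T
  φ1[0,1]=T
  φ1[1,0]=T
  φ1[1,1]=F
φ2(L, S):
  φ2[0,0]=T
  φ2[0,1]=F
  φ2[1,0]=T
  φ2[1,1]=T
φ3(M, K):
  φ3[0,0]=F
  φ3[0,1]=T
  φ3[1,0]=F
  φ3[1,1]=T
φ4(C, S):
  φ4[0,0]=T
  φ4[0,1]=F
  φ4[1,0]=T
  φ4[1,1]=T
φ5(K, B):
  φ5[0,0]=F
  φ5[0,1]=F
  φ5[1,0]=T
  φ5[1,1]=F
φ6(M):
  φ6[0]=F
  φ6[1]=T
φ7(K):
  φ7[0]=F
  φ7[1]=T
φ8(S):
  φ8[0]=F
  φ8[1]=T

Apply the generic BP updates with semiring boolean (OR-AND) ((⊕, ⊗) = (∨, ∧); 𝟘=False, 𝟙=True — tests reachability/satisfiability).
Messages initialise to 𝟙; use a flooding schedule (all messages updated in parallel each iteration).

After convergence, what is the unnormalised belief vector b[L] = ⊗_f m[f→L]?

init: all messages = 𝟙 over 2 values
r1 m[φ0→L] = [T, T]
r1 m[φ0→M] = [T, T]
r1 m[φ1→L] = [T, T]
r1 m[φ1→N] = [T, T]
r1 m[φ2→L] = [T, T]
r1 m[φ2→S] = [T, T]
r1 m[φ3→M] = [T, T]
r1 m[φ3→K] = [F, T]
r1 m[φ4→C] = [T, T]
r1 m[φ4→S] = [T, T]
r1 m[φ5→K] = [F, T]
r1 m[φ5→B] = [T, F]
r1 m[φ6→M] = [F, T]
r1 m[φ7→K] = [F, T]
r1 m[φ8→S] = [F, T]
r1 m[L→φ0] = [T, T]
r1 m[L→φ1] = [T, T]
r1 m[L→φ2] = [T, T]
r1 m[C→φ4] = [T, T]
r1 m[M→φ0] = [T, T]
r1 m[M→φ3] = [T, T]
r1 m[M→φ6] = [T, T]
r1 m[N→φ1] = [T, T]
r1 m[S→φ2] = [T, T]
r1 m[S→φ4] = [T, T]
r1 m[S→φ8] = [T, T]
r1 m[K→φ3] = [T, T]
r1 m[K→φ5] = [T, T]
r1 m[K→φ7] = [T, T]
r1 m[B→φ5] = [T, T]
r2 m[φ0→L] = [T, T]
r2 m[φ0→M] = [T, T]
r2 m[φ1→L] = [T, T]
r2 m[φ1→N] = [T, T]
r2 m[φ2→L] = [T, T]
r2 m[φ2→S] = [T, T]
r2 m[φ3→M] = [T, T]
r2 m[φ3→K] = [F, T]
r2 m[φ4→C] = [T, T]
r2 m[φ4→S] = [T, T]
r2 m[φ5→K] = [F, T]
r2 m[φ5→B] = [T, F]
r2 m[φ6→M] = [F, T]
r2 m[φ7→K] = [F, T]
r2 m[φ8→S] = [F, T]
r2 m[L→φ0] = [T, T]
r2 m[L→φ1] = [T, T]
r2 m[L→φ2] = [T, T]
r2 m[C→φ4] = [T, T]
r2 m[M→φ0] = [F, T]
r2 m[M→φ3] = [F, T]
r2 m[M→φ6] = [T, T]
r2 m[N→φ1] = [T, T]
r2 m[S→φ2] = [F, T]
r2 m[S→φ4] = [F, T]
r2 m[S→φ8] = [T, T]
r2 m[K→φ3] = [F, T]
r2 m[K→φ5] = [F, T]
r2 m[K→φ7] = [F, T]
r2 m[B→φ5] = [T, T]
r3 m[φ0→L] = [T, T]
r3 m[φ0→M] = [T, T]
r3 m[φ1→L] = [T, T]
r3 m[φ1→N] = [T, T]
r3 m[φ2→L] = [F, T]
r3 m[φ2→S] = [T, T]
r3 m[φ3→M] = [T, T]
r3 m[φ3→K] = [F, T]
r3 m[φ4→C] = [F, T]
r3 m[φ4→S] = [T, T]
r3 m[φ5→K] = [F, T]
r3 m[φ5→B] = [T, F]
r3 m[φ6→M] = [F, T]
r3 m[φ7→K] = [F, T]
r3 m[φ8→S] = [F, T]
r3 m[L→φ0] = [T, T]
r3 m[L→φ1] = [T, T]
r3 m[L→φ2] = [T, T]
r3 m[C→φ4] = [T, T]
r3 m[M→φ0] = [F, T]
r3 m[M→φ3] = [F, T]
r3 m[M→φ6] = [T, T]
r3 m[N→φ1] = [T, T]
r3 m[S→φ2] = [F, T]
r3 m[S→φ4] = [F, T]
r3 m[S→φ8] = [T, T]
r3 m[K→φ3] = [F, T]
r3 m[K→φ5] = [F, T]
r3 m[K→φ7] = [F, T]
r3 m[B→φ5] = [T, T]
r4 m[φ0→L] = [T, T]
r4 m[φ0→M] = [T, T]
r4 m[φ1→L] = [T, T]
r4 m[φ1→N] = [T, T]
r4 m[φ2→L] = [F, T]
r4 m[φ2→S] = [T, T]
r4 m[φ3→M] = [T, T]
r4 m[φ3→K] = [F, T]
r4 m[φ4→C] = [F, T]
r4 m[φ4→S] = [T, T]
r4 m[φ5→K] = [F, T]
r4 m[φ5→B] = [T, F]
r4 m[φ6→M] = [F, T]
r4 m[φ7→K] = [F, T]
r4 m[φ8→S] = [F, T]
r4 m[L→φ0] = [F, T]
r4 m[L→φ1] = [F, T]
r4 m[L→φ2] = [T, T]
r4 m[C→φ4] = [T, T]
r4 m[M→φ0] = [F, T]
r4 m[M→φ3] = [F, T]
r4 m[M→φ6] = [T, T]
r4 m[N→φ1] = [T, T]
r4 m[S→φ2] = [F, T]
r4 m[S→φ4] = [F, T]
r4 m[S→φ8] = [T, T]
r4 m[K→φ3] = [F, T]
r4 m[K→φ5] = [F, T]
r4 m[K→φ7] = [F, T]
r4 m[B→φ5] = [T, T]
r5 m[φ0→L] = [T, T]
r5 m[φ0→M] = [F, T]
r5 m[φ1→L] = [T, T]
r5 m[φ1→N] = [T, F]
r5 m[φ2→L] = [F, T]
r5 m[φ2→S] = [T, T]
r5 m[φ3→M] = [T, T]
r5 m[φ3→K] = [F, T]
r5 m[φ4→C] = [F, T]
r5 m[φ4→S] = [T, T]
r5 m[φ5→K] = [F, T]
r5 m[φ5→B] = [T, F]
r5 m[φ6→M] = [F, T]
r5 m[φ7→K] = [F, T]
r5 m[φ8→S] = [F, T]
r5 m[L→φ0] = [F, T]
r5 m[L→φ1] = [F, T]
r5 m[L→φ2] = [T, T]
r5 m[C→φ4] = [T, T]
r5 m[M→φ0] = [F, T]
r5 m[M→φ3] = [F, T]
r5 m[M→φ6] = [T, T]
r5 m[N→φ1] = [T, T]
r5 m[S→φ2] = [F, T]
r5 m[S→φ4] = [F, T]
r5 m[S→φ8] = [T, T]
r5 m[K→φ3] = [F, T]
r5 m[K→φ5] = [F, T]
r5 m[K→φ7] = [F, T]
r5 m[B→φ5] = [T, T]
r6 m[φ0→L] = [T, T]
r6 m[φ0→M] = [F, T]
r6 m[φ1→L] = [T, T]
r6 m[φ1→N] = [T, F]
r6 m[φ2→L] = [F, T]
r6 m[φ2→S] = [T, T]
r6 m[φ3→M] = [T, T]
r6 m[φ3→K] = [F, T]
r6 m[φ4→C] = [F, T]
r6 m[φ4→S] = [T, T]
r6 m[φ5→K] = [F, T]
r6 m[φ5→B] = [T, F]
r6 m[φ6→M] = [F, T]
r6 m[φ7→K] = [F, T]
r6 m[φ8→S] = [F, T]
r6 m[L→φ0] = [F, T]
r6 m[L→φ1] = [F, T]
r6 m[L→φ2] = [T, T]
r6 m[C→φ4] = [T, T]
r6 m[M→φ0] = [F, T]
r6 m[M→φ3] = [F, T]
r6 m[M→φ6] = [F, T]
r6 m[N→φ1] = [T, T]
r6 m[S→φ2] = [F, T]
r6 m[S→φ4] = [F, T]
r6 m[S→φ8] = [T, T]
r6 m[K→φ3] = [F, T]
r6 m[K→φ5] = [F, T]
r6 m[K→φ7] = [F, T]
r6 m[B→φ5] = [T, T]
r7 m[φ0→L] = [T, T]
r7 m[φ0→M] = [F, T]
r7 m[φ1→L] = [T, T]
r7 m[φ1→N] = [T, F]
r7 m[φ2→L] = [F, T]
r7 m[φ2→S] = [T, T]
r7 m[φ3→M] = [T, T]
r7 m[φ3→K] = [F, T]
r7 m[φ4→C] = [F, T]
r7 m[φ4→S] = [T, T]
r7 m[φ5→K] = [F, T]
r7 m[φ5→B] = [T, F]
r7 m[φ6→M] = [F, T]
r7 m[φ7→K] = [F, T]
r7 m[φ8→S] = [F, T]
r7 m[L→φ0] = [F, T]
r7 m[L→φ1] = [F, T]
r7 m[L→φ2] = [T, T]
r7 m[C→φ4] = [T, T]
r7 m[M→φ0] = [F, T]
r7 m[M→φ3] = [F, T]
r7 m[M→φ6] = [F, T]
r7 m[N→φ1] = [T, T]
r7 m[S→φ2] = [F, T]
r7 m[S→φ4] = [F, T]
r7 m[S→φ8] = [T, T]
r7 m[K→φ3] = [F, T]
r7 m[K→φ5] = [F, T]
r7 m[K→φ7] = [F, T]
r7 m[B→φ5] = [T, T]
fixed point reached at round 7
b[L] = ⊗ incoming = [F, T]

b[L] = [F, T]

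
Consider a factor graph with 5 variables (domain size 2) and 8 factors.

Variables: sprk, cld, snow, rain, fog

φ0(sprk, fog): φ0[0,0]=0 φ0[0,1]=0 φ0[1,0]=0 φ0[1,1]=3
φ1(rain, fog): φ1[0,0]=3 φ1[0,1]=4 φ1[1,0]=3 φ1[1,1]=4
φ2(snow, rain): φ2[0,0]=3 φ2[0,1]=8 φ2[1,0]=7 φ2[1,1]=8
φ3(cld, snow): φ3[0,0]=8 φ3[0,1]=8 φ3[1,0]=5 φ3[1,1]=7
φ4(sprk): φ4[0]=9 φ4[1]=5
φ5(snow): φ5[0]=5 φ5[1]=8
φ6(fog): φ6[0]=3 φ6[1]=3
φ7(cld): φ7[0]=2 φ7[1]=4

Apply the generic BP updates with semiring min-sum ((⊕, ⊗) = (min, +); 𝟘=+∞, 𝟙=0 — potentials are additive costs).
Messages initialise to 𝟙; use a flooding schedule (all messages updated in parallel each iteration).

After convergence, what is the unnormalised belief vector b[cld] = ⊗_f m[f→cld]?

init: all messages = 𝟙 over 2 values
r1 m[φ0→sprk] = [0, 0]
r1 m[φ0→fog] = [0, 0]
r1 m[φ1→rain] = [3, 3]
r1 m[φ1→fog] = [3, 4]
r1 m[φ2→snow] = [3, 7]
r1 m[φ2→rain] = [3, 8]
r1 m[φ3→cld] = [8, 5]
r1 m[φ3→snow] = [5, 7]
r1 m[φ4→sprk] = [9, 5]
r1 m[φ5→snow] = [5, 8]
r1 m[φ6→fog] = [3, 3]
r1 m[φ7→cld] = [2, 4]
r1 m[sprk→φ0] = [0, 0]
r1 m[sprk→φ4] = [0, 0]
r1 m[cld→φ3] = [0, 0]
r1 m[cld→φ7] = [0, 0]
r1 m[snow→φ2] = [0, 0]
r1 m[snow→φ3] = [0, 0]
r1 m[snow→φ5] = [0, 0]
r1 m[rain→φ1] = [0, 0]
r1 m[rain→φ2] = [0, 0]
r1 m[fog→φ0] = [0, 0]
r1 m[fog→φ1] = [0, 0]
r1 m[fog→φ6] = [0, 0]
r2 m[φ0→sprk] = [0, 0]
r2 m[φ0→fog] = [0, 0]
r2 m[φ1→rain] = [3, 3]
r2 m[φ1→fog] = [3, 4]
r2 m[φ2→snow] = [3, 7]
r2 m[φ2→rain] = [3, 8]
r2 m[φ3→cld] = [8, 5]
r2 m[φ3→snow] = [5, 7]
r2 m[φ4→sprk] = [9, 5]
r2 m[φ5→snow] = [5, 8]
r2 m[φ6→fog] = [3, 3]
r2 m[φ7→cld] = [2, 4]
r2 m[sprk→φ0] = [9, 5]
r2 m[sprk→φ4] = [0, 0]
r2 m[cld→φ3] = [2, 4]
r2 m[cld→φ7] = [8, 5]
r2 m[snow→φ2] = [10, 15]
r2 m[snow→φ3] = [8, 15]
r2 m[snow→φ5] = [8, 14]
r2 m[rain→φ1] = [3, 8]
r2 m[rain→φ2] = [3, 3]
r2 m[fog→φ0] = [6, 7]
r2 m[fog→φ1] = [3, 3]
r2 m[fog→φ6] = [3, 4]
r3 m[φ0→sprk] = [6, 6]
r3 m[φ0→fog] = [5, 8]
r3 m[φ1→rain] = [6, 6]
r3 m[φ1→fog] = [6, 7]
r3 m[φ2→snow] = [6, 10]
r3 m[φ2→rain] = [13, 18]
r3 m[φ3→cld] = [16, 13]
r3 m[φ3→snow] = [9, 10]
r3 m[φ4→sprk] = [9, 5]
r3 m[φ5→snow] = [5, 8]
r3 m[φ6→fog] = [3, 3]
r3 m[φ7→cld] = [2, 4]
r3 m[sprk→φ0] = [9, 5]
r3 m[sprk→φ4] = [0, 0]
r3 m[cld→φ3] = [2, 4]
r3 m[cld→φ7] = [8, 5]
r3 m[snow→φ2] = [10, 15]
r3 m[snow→φ3] = [8, 15]
r3 m[snow→φ5] = [8, 14]
r3 m[rain→φ1] = [3, 8]
r3 m[rain→φ2] = [3, 3]
r3 m[fog→φ0] = [6, 7]
r3 m[fog→φ1] = [3, 3]
r3 m[fog→φ6] = [3, 4]
r4 m[φ0→sprk] = [6, 6]
r4 m[φ0→fog] = [5, 8]
r4 m[φ1→rain] = [6, 6]
r4 m[φ1→fog] = [6, 7]
r4 m[φ2→snow] = [6, 10]
r4 m[φ2→rain] = [13, 18]
r4 m[φ3→cld] = [16, 13]
r4 m[φ3→snow] = [9, 10]
r4 m[φ4→sprk] = [9, 5]
r4 m[φ5→snow] = [5, 8]
r4 m[φ6→fog] = [3, 3]
r4 m[φ7→cld] = [2, 4]
r4 m[sprk→φ0] = [9, 5]
r4 m[sprk→φ4] = [6, 6]
r4 m[cld→φ3] = [2, 4]
r4 m[cld→φ7] = [16, 13]
r4 m[snow→φ2] = [14, 18]
r4 m[snow→φ3] = [11, 18]
r4 m[snow→φ5] = [15, 20]
r4 m[rain→φ1] = [13, 18]
r4 m[rain→φ2] = [6, 6]
r4 m[fog→φ0] = [9, 10]
r4 m[fog→φ1] = [8, 11]
r4 m[fog→φ6] = [11, 15]
r5 m[φ0→sprk] = [9, 9]
r5 m[φ0→fog] = [5, 8]
r5 m[φ1→rain] = [11, 11]
r5 m[φ1→fog] = [16, 17]
r5 m[φ2→snow] = [9, 13]
r5 m[φ2→rain] = [17, 22]
r5 m[φ3→cld] = [19, 16]
r5 m[φ3→snow] = [9, 10]
r5 m[φ4→sprk] = [9, 5]
r5 m[φ5→snow] = [5, 8]
r5 m[φ6→fog] = [3, 3]
r5 m[φ7→cld] = [2, 4]
r5 m[sprk→φ0] = [9, 5]
r5 m[sprk→φ4] = [6, 6]
r5 m[cld→φ3] = [2, 4]
r5 m[cld→φ7] = [16, 13]
r5 m[snow→φ2] = [14, 18]
r5 m[snow→φ3] = [11, 18]
r5 m[snow→φ5] = [15, 20]
r5 m[rain→φ1] = [13, 18]
r5 m[rain→φ2] = [6, 6]
r5 m[fog→φ0] = [9, 10]
r5 m[fog→φ1] = [8, 11]
r5 m[fog→φ6] = [11, 15]
r6 m[φ0→sprk] = [9, 9]
r6 m[φ0→fog] = [5, 8]
r6 m[φ1→rain] = [11, 11]
r6 m[φ1→fog] = [16, 17]
r6 m[φ2→snow] = [9, 13]
r6 m[φ2→rain] = [17, 22]
r6 m[φ3→cld] = [19, 16]
r6 m[φ3→snow] = [9, 10]
r6 m[φ4→sprk] = [9, 5]
r6 m[φ5→snow] = [5, 8]
r6 m[φ6→fog] = [3, 3]
r6 m[φ7→cld] = [2, 4]
r6 m[sprk→φ0] = [9, 5]
r6 m[sprk→φ4] = [9, 9]
r6 m[cld→φ3] = [2, 4]
r6 m[cld→φ7] = [19, 16]
r6 m[snow→φ2] = [14, 18]
r6 m[snow→φ3] = [14, 21]
r6 m[snow→φ5] = [18, 23]
r6 m[rain→φ1] = [17, 22]
r6 m[rain→φ2] = [11, 11]
r6 m[fog→φ0] = [19, 20]
r6 m[fog→φ1] = [8, 11]
r6 m[fog→φ6] = [21, 25]
r7 m[φ0→sprk] = [19, 19]
r7 m[φ0→fog] = [5, 8]
r7 m[φ1→rain] = [11, 11]
r7 m[φ1→fog] = [20, 21]
r7 m[φ2→snow] = [14, 18]
r7 m[φ2→rain] = [17, 22]
r7 m[φ3→cld] = [22, 19]
r7 m[φ3→snow] = [9, 10]
r7 m[φ4→sprk] = [9, 5]
r7 m[φ5→snow] = [5, 8]
r7 m[φ6→fog] = [3, 3]
r7 m[φ7→cld] = [2, 4]
r7 m[sprk→φ0] = [9, 5]
r7 m[sprk→φ4] = [9, 9]
r7 m[cld→φ3] = [2, 4]
r7 m[cld→φ7] = [19, 16]
r7 m[snow→φ2] = [14, 18]
r7 m[snow→φ3] = [14, 21]
r7 m[snow→φ5] = [18, 23]
r7 m[rain→φ1] = [17, 22]
r7 m[rain→φ2] = [11, 11]
r7 m[fog→φ0] = [19, 20]
r7 m[fog→φ1] = [8, 11]
r7 m[fog→φ6] = [21, 25]
r8 m[φ0→sprk] = [19, 19]
r8 m[φ0→fog] = [5, 8]
r8 m[φ1→rain] = [11, 11]
r8 m[φ1→fog] = [20, 21]
r8 m[φ2→snow] = [14, 18]
r8 m[φ2→rain] = [17, 22]
r8 m[φ3→cld] = [22, 19]
r8 m[φ3→snow] = [9, 10]
r8 m[φ4→sprk] = [9, 5]
r8 m[φ5→snow] = [5, 8]
r8 m[φ6→fog] = [3, 3]
r8 m[φ7→cld] = [2, 4]
r8 m[sprk→φ0] = [9, 5]
r8 m[sprk→φ4] = [19, 19]
r8 m[cld→φ3] = [2, 4]
r8 m[cld→φ7] = [22, 19]
r8 m[snow→φ2] = [14, 18]
r8 m[snow→φ3] = [19, 26]
r8 m[snow→φ5] = [23, 28]
r8 m[rain→φ1] = [17, 22]
r8 m[rain→φ2] = [11, 11]
r8 m[fog→φ0] = [23, 24]
r8 m[fog→φ1] = [8, 11]
r8 m[fog→φ6] = [25, 29]
r9 m[φ0→sprk] = [23, 23]
r9 m[φ0→fog] = [5, 8]
r9 m[φ1→rain] = [11, 11]
r9 m[φ1→fog] = [20, 21]
r9 m[φ2→snow] = [14, 18]
r9 m[φ2→rain] = [17, 22]
r9 m[φ3→cld] = [27, 24]
r9 m[φ3→snow] = [9, 10]
r9 m[φ4→sprk] = [9, 5]
r9 m[φ5→snow] = [5, 8]
r9 m[φ6→fog] = [3, 3]
r9 m[φ7→cld] = [2, 4]
r9 m[sprk→φ0] = [9, 5]
r9 m[sprk→φ4] = [19, 19]
r9 m[cld→φ3] = [2, 4]
r9 m[cld→φ7] = [22, 19]
r9 m[snow→φ2] = [14, 18]
r9 m[snow→φ3] = [19, 26]
r9 m[snow→φ5] = [23, 28]
r9 m[rain→φ1] = [17, 22]
r9 m[rain→φ2] = [11, 11]
r9 m[fog→φ0] = [23, 24]
r9 m[fog→φ1] = [8, 11]
r9 m[fog→φ6] = [25, 29]
r10 m[φ0→sprk] = [23, 23]
r10 m[φ0→fog] = [5, 8]
r10 m[φ1→rain] = [11, 11]
r10 m[φ1→fog] = [20, 21]
r10 m[φ2→snow] = [14, 18]
r10 m[φ2→rain] = [17, 22]
r10 m[φ3→cld] = [27, 24]
r10 m[φ3→snow] = [9, 10]
r10 m[φ4→sprk] = [9, 5]
r10 m[φ5→snow] = [5, 8]
r10 m[φ6→fog] = [3, 3]
r10 m[φ7→cld] = [2, 4]
r10 m[sprk→φ0] = [9, 5]
r10 m[sprk→φ4] = [23, 23]
r10 m[cld→φ3] = [2, 4]
r10 m[cld→φ7] = [27, 24]
r10 m[snow→φ2] = [14, 18]
r10 m[snow→φ3] = [19, 26]
r10 m[snow→φ5] = [23, 28]
r10 m[rain→φ1] = [17, 22]
r10 m[rain→φ2] = [11, 11]
r10 m[fog→φ0] = [23, 24]
r10 m[fog→φ1] = [8, 11]
r10 m[fog→φ6] = [25, 29]
r11 m[φ0→sprk] = [23, 23]
r11 m[φ0→fog] = [5, 8]
r11 m[φ1→rain] = [11, 11]
r11 m[φ1→fog] = [20, 21]
r11 m[φ2→snow] = [14, 18]
r11 m[φ2→rain] = [17, 22]
r11 m[φ3→cld] = [27, 24]
r11 m[φ3→snow] = [9, 10]
r11 m[φ4→sprk] = [9, 5]
r11 m[φ5→snow] = [5, 8]
r11 m[φ6→fog] = [3, 3]
r11 m[φ7→cld] = [2, 4]
r11 m[sprk→φ0] = [9, 5]
r11 m[sprk→φ4] = [23, 23]
r11 m[cld→φ3] = [2, 4]
r11 m[cld→φ7] = [27, 24]
r11 m[snow→φ2] = [14, 18]
r11 m[snow→φ3] = [19, 26]
r11 m[snow→φ5] = [23, 28]
r11 m[rain→φ1] = [17, 22]
r11 m[rain→φ2] = [11, 11]
r11 m[fog→φ0] = [23, 24]
r11 m[fog→φ1] = [8, 11]
r11 m[fog→φ6] = [25, 29]
fixed point reached at round 11
b[cld] = ⊗ incoming = [29, 28]

b[cld] = [29, 28]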